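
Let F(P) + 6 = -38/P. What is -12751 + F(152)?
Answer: -51029/4 ≈ -12757.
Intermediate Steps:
F(P) = -6 - 38/P
-12751 + F(152) = -12751 + (-6 - 38/152) = -12751 + (-6 - 38*1/152) = -12751 + (-6 - 1/4) = -12751 - 25/4 = -51029/4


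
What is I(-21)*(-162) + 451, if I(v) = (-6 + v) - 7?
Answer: 5959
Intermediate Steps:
I(v) = -13 + v
I(-21)*(-162) + 451 = (-13 - 21)*(-162) + 451 = -34*(-162) + 451 = 5508 + 451 = 5959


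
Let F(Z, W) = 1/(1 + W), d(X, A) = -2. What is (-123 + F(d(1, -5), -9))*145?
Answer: -142825/8 ≈ -17853.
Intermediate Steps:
(-123 + F(d(1, -5), -9))*145 = (-123 + 1/(1 - 9))*145 = (-123 + 1/(-8))*145 = (-123 - 1/8)*145 = -985/8*145 = -142825/8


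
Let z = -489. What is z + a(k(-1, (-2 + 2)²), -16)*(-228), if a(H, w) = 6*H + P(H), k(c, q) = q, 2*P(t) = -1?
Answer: -375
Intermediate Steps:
P(t) = -½ (P(t) = (½)*(-1) = -½)
a(H, w) = -½ + 6*H (a(H, w) = 6*H - ½ = -½ + 6*H)
z + a(k(-1, (-2 + 2)²), -16)*(-228) = -489 + (-½ + 6*(-2 + 2)²)*(-228) = -489 + (-½ + 6*0²)*(-228) = -489 + (-½ + 6*0)*(-228) = -489 + (-½ + 0)*(-228) = -489 - ½*(-228) = -489 + 114 = -375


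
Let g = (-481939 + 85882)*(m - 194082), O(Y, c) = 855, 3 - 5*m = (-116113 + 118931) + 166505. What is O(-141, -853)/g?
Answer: 95/10031067658 ≈ 9.4706e-9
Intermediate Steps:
m = -33864 (m = ⅗ - ((-116113 + 118931) + 166505)/5 = ⅗ - (2818 + 166505)/5 = ⅗ - ⅕*169323 = ⅗ - 169323/5 = -33864)
g = 90279608922 (g = (-481939 + 85882)*(-33864 - 194082) = -396057*(-227946) = 90279608922)
O(-141, -853)/g = 855/90279608922 = 855*(1/90279608922) = 95/10031067658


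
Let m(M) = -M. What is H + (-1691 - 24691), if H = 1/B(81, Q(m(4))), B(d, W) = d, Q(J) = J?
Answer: -2136941/81 ≈ -26382.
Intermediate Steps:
H = 1/81 ≈ 0.012346
H + (-1691 - 24691) = 1/81 + (-1691 - 24691) = 1/81 - 26382 = -2136941/81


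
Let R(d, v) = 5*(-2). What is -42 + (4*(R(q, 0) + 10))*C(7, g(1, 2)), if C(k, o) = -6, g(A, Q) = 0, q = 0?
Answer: -42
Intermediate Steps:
R(d, v) = -10
-42 + (4*(R(q, 0) + 10))*C(7, g(1, 2)) = -42 + (4*(-10 + 10))*(-6) = -42 + (4*0)*(-6) = -42 + 0*(-6) = -42 + 0 = -42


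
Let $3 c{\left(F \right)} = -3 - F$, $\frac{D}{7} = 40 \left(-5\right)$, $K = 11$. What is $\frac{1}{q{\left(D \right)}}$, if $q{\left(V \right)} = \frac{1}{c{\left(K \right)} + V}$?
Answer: $- \frac{4214}{3} \approx -1404.7$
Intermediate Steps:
$D = -1400$ ($D = 7 \cdot 40 \left(-5\right) = 7 \left(-200\right) = -1400$)
$c{\left(F \right)} = -1 - \frac{F}{3}$ ($c{\left(F \right)} = \frac{-3 - F}{3} = -1 - \frac{F}{3}$)
$q{\left(V \right)} = \frac{1}{- \frac{14}{3} + V}$ ($q{\left(V \right)} = \frac{1}{\left(-1 - \frac{11}{3}\right) + V} = \frac{1}{- \frac{14}{3} + V}$)
$\frac{1}{q{\left(D \right)}} = \frac{1}{3 \frac{1}{-14 + 3 \left(-1400\right)}} = \frac{1}{3 \frac{1}{-14 - 4200}} = \frac{1}{3 \frac{1}{-4214}} = \frac{1}{3 \left(- \frac{1}{4214}\right)} = \frac{1}{- \frac{3}{4214}} = - \frac{4214}{3}$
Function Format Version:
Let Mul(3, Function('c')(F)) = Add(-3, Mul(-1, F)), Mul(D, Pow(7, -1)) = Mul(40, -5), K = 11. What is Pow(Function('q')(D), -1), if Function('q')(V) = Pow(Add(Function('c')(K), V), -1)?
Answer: Rational(-4214, 3) ≈ -1404.7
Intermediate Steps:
D = -1400 (D = Mul(7, Mul(40, -5)) = Mul(7, -200) = -1400)
Function('c')(F) = Add(-1, Mul(Rational(-1, 3), F)) (Function('c')(F) = Mul(Rational(1, 3), Add(-3, Mul(-1, F))) = Add(-1, Mul(Rational(-1, 3), F)))
Function('q')(V) = Pow(Add(Rational(-14, 3), V), -1) (Function('q')(V) = Pow(Add(Add(-1, Mul(Rational(-1, 3), 11)), V), -1) = Pow(Add(Add(-1, Rational(-11, 3)), V), -1) = Pow(Add(Rational(-14, 3), V), -1))
Pow(Function('q')(D), -1) = Pow(Mul(3, Pow(Add(-14, Mul(3, -1400)), -1)), -1) = Pow(Mul(3, Pow(Add(-14, -4200), -1)), -1) = Pow(Mul(3, Pow(-4214, -1)), -1) = Pow(Mul(3, Rational(-1, 4214)), -1) = Pow(Rational(-3, 4214), -1) = Rational(-4214, 3)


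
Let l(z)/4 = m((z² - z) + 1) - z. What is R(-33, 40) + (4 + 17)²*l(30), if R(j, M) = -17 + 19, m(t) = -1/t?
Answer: -46093342/871 ≈ -52920.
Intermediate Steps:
R(j, M) = 2
l(z) = -4*z - 4/(1 + z² - z) (l(z) = 4*(-1/((z² - z) + 1) - z) = 4*(-1/(1 + z² - z) - z) = 4*(-z - 1/(1 + z² - z)) = -4*z - 4/(1 + z² - z))
R(-33, 40) + (4 + 17)²*l(30) = 2 + (4 + 17)²*(4*(-1 - 1*30*(1 + 30² - 1*30))/(1 + 30² - 1*30)) = 2 + 21²*(4*(-1 - 1*30*(1 + 900 - 30))/(1 + 900 - 30)) = 2 + 441*(4*(-1 - 1*30*871)/871) = 2 + 441*(4*(1/871)*(-1 - 26130)) = 2 + 441*(4*(1/871)*(-26131)) = 2 + 441*(-104524/871) = 2 - 46095084/871 = -46093342/871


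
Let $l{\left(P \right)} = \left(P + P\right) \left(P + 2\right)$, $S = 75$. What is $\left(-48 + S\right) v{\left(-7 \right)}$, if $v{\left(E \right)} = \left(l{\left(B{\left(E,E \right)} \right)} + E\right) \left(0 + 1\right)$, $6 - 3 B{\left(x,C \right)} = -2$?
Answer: $483$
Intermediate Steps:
$B{\left(x,C \right)} = \frac{8}{3}$ ($B{\left(x,C \right)} = 2 - - \frac{2}{3} = 2 + \frac{2}{3} = \frac{8}{3}$)
$l{\left(P \right)} = 2 P \left(2 + P\right)$
$v{\left(E \right)} = \frac{224}{9} + E$ ($v{\left(E \right)} = \left(2 \cdot \frac{8}{3} \left(2 + \frac{8}{3}\right) + E\right) \left(0 + 1\right) = \left(2 \cdot \frac{8}{3} \cdot \frac{14}{3} + E\right) 1 = \left(\frac{224}{9} + E\right) 1 = \frac{224}{9} + E$)
$\left(-48 + S\right) v{\left(-7 \right)} = \left(-48 + 75\right) \left(\frac{224}{9} - 7\right) = 27 \cdot \frac{161}{9} = 483$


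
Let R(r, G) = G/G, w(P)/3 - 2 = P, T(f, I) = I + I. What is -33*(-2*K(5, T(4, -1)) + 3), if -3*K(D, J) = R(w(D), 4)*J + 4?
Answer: -143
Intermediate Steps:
T(f, I) = 2*I
w(P) = 6 + 3*P
R(r, G) = 1
K(D, J) = -4/3 - J/3 (K(D, J) = -(1*J + 4)/3 = -(J + 4)/3 = -(4 + J)/3 = -4/3 - J/3)
-33*(-2*K(5, T(4, -1)) + 3) = -33*(-2*(-4/3 - 2*(-1)/3) + 3) = -33*(-2*(-4/3 - ⅓*(-2)) + 3) = -33*(-2*(-4/3 + ⅔) + 3) = -33*(-2*(-⅔) + 3) = -33*(4/3 + 3) = -33*13/3 = -143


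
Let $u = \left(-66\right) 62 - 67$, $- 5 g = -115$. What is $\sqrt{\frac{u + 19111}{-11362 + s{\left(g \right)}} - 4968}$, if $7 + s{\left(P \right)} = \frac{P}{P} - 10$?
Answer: $\frac{2 i \sqrt{40207616223}}{5689} \approx 70.493 i$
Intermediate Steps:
$g = 23$ ($g = \left(- \frac{1}{5}\right) \left(-115\right) = 23$)
$s{\left(P \right)} = -16$ ($s{\left(P \right)} = -7 - \left(10 - \frac{P}{P}\right) = -7 + \left(1 - 10\right) = -7 - 9 = -16$)
$u = -4159$ ($u = -4092 - 67 = -4159$)
$\sqrt{\frac{u + 19111}{-11362 + s{\left(g \right)}} - 4968} = \sqrt{\frac{-4159 + 19111}{-11362 - 16} - 4968} = \sqrt{\frac{14952}{-11378} - 4968} = \sqrt{14952 \left(- \frac{1}{11378}\right) - 4968} = \sqrt{- \frac{7476}{5689} - 4968} = \sqrt{- \frac{28270428}{5689}} = \frac{2 i \sqrt{40207616223}}{5689}$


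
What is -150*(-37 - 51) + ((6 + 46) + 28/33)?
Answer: 437344/33 ≈ 13253.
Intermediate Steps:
-150*(-37 - 51) + ((6 + 46) + 28/33) = -150*(-88) + (52 + 28*(1/33)) = 13200 + (52 + 28/33) = 13200 + 1744/33 = 437344/33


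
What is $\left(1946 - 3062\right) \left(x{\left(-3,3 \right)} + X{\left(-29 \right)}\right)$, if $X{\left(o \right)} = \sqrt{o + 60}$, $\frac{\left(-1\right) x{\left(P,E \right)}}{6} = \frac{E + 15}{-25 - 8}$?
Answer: $- \frac{40176}{11} - 1116 \sqrt{31} \approx -9866.0$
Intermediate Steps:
$x{\left(P,E \right)} = \frac{30}{11} + \frac{2 E}{11}$ ($x{\left(P,E \right)} = - 6 \frac{E + 15}{-25 - 8} = - 6 \frac{15 + E}{-33} = - 6 \left(15 + E\right) \left(- \frac{1}{33}\right) = - 6 \left(- \frac{5}{11} - \frac{E}{33}\right) = \frac{30}{11} + \frac{2 E}{11}$)
$X{\left(o \right)} = \sqrt{60 + o}$
$\left(1946 - 3062\right) \left(x{\left(-3,3 \right)} + X{\left(-29 \right)}\right) = \left(1946 - 3062\right) \left(\left(\frac{30}{11} + \frac{2}{11} \cdot 3\right) + \sqrt{60 - 29}\right) = - 1116 \left(\left(\frac{30}{11} + \frac{6}{11}\right) + \sqrt{31}\right) = - 1116 \left(\frac{36}{11} + \sqrt{31}\right) = - \frac{40176}{11} - 1116 \sqrt{31}$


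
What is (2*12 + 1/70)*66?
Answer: 55473/35 ≈ 1584.9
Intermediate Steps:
(2*12 + 1/70)*66 = (24 + 1/70)*66 = (1681/70)*66 = 55473/35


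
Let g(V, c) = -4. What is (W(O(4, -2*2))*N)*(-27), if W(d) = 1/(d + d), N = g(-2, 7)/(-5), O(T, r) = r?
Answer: 27/10 ≈ 2.7000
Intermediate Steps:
N = 4/5 (N = -4/(-5) = -4*(-1/5) = 4/5 ≈ 0.80000)
W(d) = 1/(2*d)
(W(O(4, -2*2))*N)*(-27) = ((1/(2*((-2*2))))*(4/5))*(-27) = (((1/2)/(-4))*(4/5))*(-27) = (((1/2)*(-1/4))*(4/5))*(-27) = -1/8*4/5*(-27) = -1/10*(-27) = 27/10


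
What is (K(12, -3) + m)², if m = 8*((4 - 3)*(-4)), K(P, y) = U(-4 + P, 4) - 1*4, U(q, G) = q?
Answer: 784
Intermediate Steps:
K(P, y) = -8 + P (K(P, y) = (-4 + P) - 1*4 = (-4 + P) - 4 = -8 + P)
m = -32 (m = 8*(1*(-4)) = 8*(-4) = -32)
(K(12, -3) + m)² = ((-8 + 12) - 32)² = (4 - 32)² = (-28)² = 784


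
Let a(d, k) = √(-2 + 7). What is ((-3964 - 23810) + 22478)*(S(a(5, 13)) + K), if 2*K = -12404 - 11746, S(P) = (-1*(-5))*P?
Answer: 63949200 - 26480*√5 ≈ 6.3890e+7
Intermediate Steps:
a(d, k) = √5
S(P) = 5*P
K = -12075 (K = (-12404 - 11746)/2 = (½)*(-24150) = -12075)
((-3964 - 23810) + 22478)*(S(a(5, 13)) + K) = ((-3964 - 23810) + 22478)*(5*√5 - 12075) = (-27774 + 22478)*(-12075 + 5*√5) = -5296*(-12075 + 5*√5) = 63949200 - 26480*√5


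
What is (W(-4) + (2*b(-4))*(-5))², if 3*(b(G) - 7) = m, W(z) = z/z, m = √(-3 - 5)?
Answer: 42049/9 + 920*I*√2 ≈ 4672.1 + 1301.1*I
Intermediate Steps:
m = 2*I*√2 (m = √(-8) = 2*I*√2 ≈ 2.8284*I)
W(z) = 1
b(G) = 7 + 2*I*√2/3 (b(G) = 7 + (2*I*√2)/3 = 7 + 2*I*√2/3)
(W(-4) + (2*b(-4))*(-5))² = (1 + (2*(7 + 2*I*√2/3))*(-5))² = (1 + (14 + 4*I*√2/3)*(-5))² = (1 + (-70 - 20*I*√2/3))² = (-69 - 20*I*√2/3)²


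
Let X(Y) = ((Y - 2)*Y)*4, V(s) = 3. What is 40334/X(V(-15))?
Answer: 20167/6 ≈ 3361.2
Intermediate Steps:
X(Y) = 4*Y*(-2 + Y) (X(Y) = ((-2 + Y)*Y)*4 = (Y*(-2 + Y))*4 = 4*Y*(-2 + Y))
40334/X(V(-15)) = 40334/((4*3*(-2 + 3))) = 40334/((4*3*1)) = 40334/12 = 40334*(1/12) = 20167/6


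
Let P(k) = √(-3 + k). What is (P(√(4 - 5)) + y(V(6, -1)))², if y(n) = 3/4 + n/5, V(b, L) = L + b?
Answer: (7 + 4*√(-3 + I))²/16 ≈ 1.0595 + 7.1436*I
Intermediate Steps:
y(n) = ¾ + n/5 (y(n) = 3*(¼) + n*(⅕) = ¾ + n/5)
(P(√(4 - 5)) + y(V(6, -1)))² = (√(-3 + √(4 - 5)) + (¾ + (-1 + 6)/5))² = (√(-3 + √(-1)) + (¾ + (⅕)*5))² = (√(-3 + I) + (¾ + 1))² = (√(-3 + I) + 7/4)² = (7/4 + √(-3 + I))²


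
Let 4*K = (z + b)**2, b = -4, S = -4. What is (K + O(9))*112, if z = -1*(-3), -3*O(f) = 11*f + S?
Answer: -10556/3 ≈ -3518.7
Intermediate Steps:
O(f) = 4/3 - 11*f/3 (O(f) = -(11*f - 4)/3 = -(-4 + 11*f)/3 = 4/3 - 11*f/3)
z = 3
K = 1/4 (K = (3 - 4)**2/4 = (1/4)*(-1)**2 = (1/4)*1 = 1/4 ≈ 0.25000)
(K + O(9))*112 = (1/4 + (4/3 - 11/3*9))*112 = (1/4 + (4/3 - 33))*112 = (1/4 - 95/3)*112 = -377/12*112 = -10556/3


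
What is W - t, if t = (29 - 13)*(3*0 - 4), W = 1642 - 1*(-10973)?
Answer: 12679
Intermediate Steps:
W = 12615 (W = 1642 + 10973 = 12615)
t = -64 (t = 16*(0 - 4) = 16*(-4) = -64)
W - t = 12615 - 1*(-64) = 12615 + 64 = 12679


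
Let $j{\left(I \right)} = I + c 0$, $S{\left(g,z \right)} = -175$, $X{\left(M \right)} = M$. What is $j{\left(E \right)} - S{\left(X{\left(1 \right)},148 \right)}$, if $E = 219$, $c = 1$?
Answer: $394$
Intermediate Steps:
$j{\left(I \right)} = I$ ($j{\left(I \right)} = I + 1 \cdot 0 = I + 0 = I$)
$j{\left(E \right)} - S{\left(X{\left(1 \right)},148 \right)} = 219 - -175 = 219 + 175 = 394$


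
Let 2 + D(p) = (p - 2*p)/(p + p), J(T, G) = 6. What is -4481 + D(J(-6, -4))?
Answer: -8967/2 ≈ -4483.5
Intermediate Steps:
D(p) = -5/2 (D(p) = -2 + (p - 2*p)/(p + p) = -2 + (-p)/((2*p)) = -2 + (-p)*(1/(2*p)) = -2 - 1/2 = -5/2)
-4481 + D(J(-6, -4)) = -4481 - 5/2 = -8967/2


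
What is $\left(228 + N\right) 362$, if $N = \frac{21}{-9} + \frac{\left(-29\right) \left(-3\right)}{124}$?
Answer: $\frac{15241829}{186} \approx 81945.0$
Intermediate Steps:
$N = - \frac{607}{372}$ ($N = 21 \left(- \frac{1}{9}\right) + 87 \cdot \frac{1}{124} = - \frac{7}{3} + \frac{87}{124} = - \frac{607}{372} \approx -1.6317$)
$\left(228 + N\right) 362 = \left(228 - \frac{607}{372}\right) 362 = \frac{84209}{372} \cdot 362 = \frac{15241829}{186}$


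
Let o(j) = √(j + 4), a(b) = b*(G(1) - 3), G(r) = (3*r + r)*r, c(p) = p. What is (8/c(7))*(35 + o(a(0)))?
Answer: 296/7 ≈ 42.286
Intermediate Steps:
G(r) = 4*r² (G(r) = (4*r)*r = 4*r²)
a(b) = b (a(b) = b*(4*1² - 3) = b*(4*1 - 3) = b*(4 - 3) = b*1 = b)
o(j) = √(4 + j)
(8/c(7))*(35 + o(a(0))) = (8/7)*(35 + √(4 + 0)) = (8*(⅐))*(35 + √4) = 8*(35 + 2)/7 = (8/7)*37 = 296/7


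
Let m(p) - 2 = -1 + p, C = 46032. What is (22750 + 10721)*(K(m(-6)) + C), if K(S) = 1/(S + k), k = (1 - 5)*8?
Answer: 57007238193/37 ≈ 1.5407e+9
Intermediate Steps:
m(p) = 1 + p (m(p) = 2 + (-1 + p) = 1 + p)
k = -32 (k = -4*8 = -32)
K(S) = 1/(-32 + S) (K(S) = 1/(S - 32) = 1/(-32 + S))
(22750 + 10721)*(K(m(-6)) + C) = (22750 + 10721)*(1/(-32 + (1 - 6)) + 46032) = 33471*(1/(-32 - 5) + 46032) = 33471*(1/(-37) + 46032) = 33471*(-1/37 + 46032) = 33471*(1703183/37) = 57007238193/37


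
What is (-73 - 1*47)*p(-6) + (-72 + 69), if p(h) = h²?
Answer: -4323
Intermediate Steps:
(-73 - 1*47)*p(-6) + (-72 + 69) = (-73 - 1*47)*(-6)² + (-72 + 69) = (-73 - 47)*36 - 3 = -120*36 - 3 = -4320 - 3 = -4323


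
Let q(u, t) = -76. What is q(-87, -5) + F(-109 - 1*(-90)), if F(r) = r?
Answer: -95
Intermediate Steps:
q(-87, -5) + F(-109 - 1*(-90)) = -76 + (-109 - 1*(-90)) = -76 + (-109 + 90) = -76 - 19 = -95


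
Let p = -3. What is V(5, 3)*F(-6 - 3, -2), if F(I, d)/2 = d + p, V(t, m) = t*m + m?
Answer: -180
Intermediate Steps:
V(t, m) = m + m*t (V(t, m) = m*t + m = m + m*t)
F(I, d) = -6 + 2*d (F(I, d) = 2*(d - 3) = 2*(-3 + d) = -6 + 2*d)
V(5, 3)*F(-6 - 3, -2) = (3*(1 + 5))*(-6 + 2*(-2)) = (3*6)*(-6 - 4) = 18*(-10) = -180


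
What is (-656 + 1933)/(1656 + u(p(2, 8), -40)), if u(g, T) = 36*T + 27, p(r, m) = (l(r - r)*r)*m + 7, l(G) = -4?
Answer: 1277/243 ≈ 5.2551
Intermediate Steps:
p(r, m) = 7 - 4*m*r (p(r, m) = (-4*r)*m + 7 = -4*m*r + 7 = 7 - 4*m*r)
u(g, T) = 27 + 36*T
(-656 + 1933)/(1656 + u(p(2, 8), -40)) = (-656 + 1933)/(1656 + (27 + 36*(-40))) = 1277/(1656 + (27 - 1440)) = 1277/(1656 - 1413) = 1277/243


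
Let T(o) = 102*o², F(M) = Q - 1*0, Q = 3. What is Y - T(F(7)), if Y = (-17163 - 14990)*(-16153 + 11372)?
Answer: 153722575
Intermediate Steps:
F(M) = 3 (F(M) = 3 - 1*0 = 3 + 0 = 3)
Y = 153723493 (Y = -32153*(-4781) = 153723493)
Y - T(F(7)) = 153723493 - 102*3² = 153723493 - 102*9 = 153723493 - 1*918 = 153723493 - 918 = 153722575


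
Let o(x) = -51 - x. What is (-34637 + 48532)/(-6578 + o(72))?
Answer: -13895/6701 ≈ -2.0736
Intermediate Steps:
(-34637 + 48532)/(-6578 + o(72)) = (-34637 + 48532)/(-6578 + (-51 - 1*72)) = 13895/(-6578 + (-51 - 72)) = 13895/(-6578 - 123) = 13895/(-6701) = 13895*(-1/6701) = -13895/6701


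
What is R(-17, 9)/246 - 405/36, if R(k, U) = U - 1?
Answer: -5519/492 ≈ -11.217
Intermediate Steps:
R(k, U) = -1 + U
R(-17, 9)/246 - 405/36 = (-1 + 9)/246 - 405/36 = 8*(1/246) - 405*1/36 = 4/123 - 45/4 = -5519/492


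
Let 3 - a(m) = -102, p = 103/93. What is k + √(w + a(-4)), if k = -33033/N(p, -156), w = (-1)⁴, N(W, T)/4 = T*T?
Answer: -847/2496 + √106 ≈ 9.9563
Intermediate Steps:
p = 103/93 (p = 103*(1/93) = 103/93 ≈ 1.1075)
a(m) = 105 (a(m) = 3 - 1*(-102) = 3 + 102 = 105)
N(W, T) = 4*T² (N(W, T) = 4*(T*T) = 4*T²)
w = 1
k = -847/2496 (k = -33033/(4*(-156)²) = -33033/(4*24336) = -33033/97344 = -33033*1/97344 = -847/2496 ≈ -0.33934)
k + √(w + a(-4)) = -847/2496 + √(1 + 105) = -847/2496 + √106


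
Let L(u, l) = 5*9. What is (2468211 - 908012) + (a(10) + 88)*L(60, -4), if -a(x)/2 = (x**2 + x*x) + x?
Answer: 1545259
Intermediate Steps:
L(u, l) = 45
a(x) = -4*x**2 - 2*x (a(x) = -2*((x**2 + x*x) + x) = -2*((x**2 + x**2) + x) = -2*(2*x**2 + x) = -2*(x + 2*x**2) = -4*x**2 - 2*x)
(2468211 - 908012) + (a(10) + 88)*L(60, -4) = (2468211 - 908012) + (-2*10*(1 + 2*10) + 88)*45 = 1560199 + (-2*10*(1 + 20) + 88)*45 = 1560199 + (-2*10*21 + 88)*45 = 1560199 + (-420 + 88)*45 = 1560199 - 332*45 = 1560199 - 14940 = 1545259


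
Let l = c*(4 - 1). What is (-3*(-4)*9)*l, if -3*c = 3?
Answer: -324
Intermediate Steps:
c = -1 (c = -⅓*3 = -1)
l = -3 (l = -(4 - 1) = -1*3 = -3)
(-3*(-4)*9)*l = (-3*(-4)*9)*(-3) = (12*9)*(-3) = 108*(-3) = -324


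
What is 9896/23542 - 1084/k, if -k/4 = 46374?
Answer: 232648493/545868354 ≈ 0.42620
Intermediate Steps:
k = -185496 (k = -4*46374 = -185496)
9896/23542 - 1084/k = 9896/23542 - 1084/(-185496) = 9896*(1/23542) - 1084*(-1/185496) = 4948/11771 + 271/46374 = 232648493/545868354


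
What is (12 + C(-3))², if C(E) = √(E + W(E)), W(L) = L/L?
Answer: (12 + I*√2)² ≈ 142.0 + 33.941*I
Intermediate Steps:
W(L) = 1
C(E) = √(1 + E) (C(E) = √(E + 1) = √(1 + E))
(12 + C(-3))² = (12 + √(1 - 3))² = (12 + √(-2))² = (12 + I*√2)²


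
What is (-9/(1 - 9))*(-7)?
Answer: -63/8 ≈ -7.8750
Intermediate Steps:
(-9/(1 - 9))*(-7) = (-9/(-8))*(-7) = -⅛*(-9)*(-7) = (9/8)*(-7) = -63/8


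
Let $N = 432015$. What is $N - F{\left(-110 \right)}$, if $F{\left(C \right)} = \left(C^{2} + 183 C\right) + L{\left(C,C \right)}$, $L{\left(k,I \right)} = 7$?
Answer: $440038$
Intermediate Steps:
$F{\left(C \right)} = 7 + C^{2} + 183 C$ ($F{\left(C \right)} = \left(C^{2} + 183 C\right) + 7 = 7 + C^{2} + 183 C$)
$N - F{\left(-110 \right)} = 432015 - \left(7 + \left(-110\right)^{2} + 183 \left(-110\right)\right) = 432015 - \left(7 + 12100 - 20130\right) = 432015 - -8023 = 432015 + 8023 = 440038$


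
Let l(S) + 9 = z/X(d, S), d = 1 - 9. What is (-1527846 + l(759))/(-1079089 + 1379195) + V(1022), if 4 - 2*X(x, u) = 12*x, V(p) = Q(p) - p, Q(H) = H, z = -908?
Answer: -38196829/7502650 ≈ -5.0911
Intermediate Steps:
d = -8
V(p) = 0 (V(p) = p - p = 0)
X(x, u) = 2 - 6*x
l(S) = -679/25 (l(S) = -9 - 908/(2 - 6*(-8)) = -9 - 908/(2 + 48) = -9 - 908/50 = -9 - 908*1/50 = -9 - 454/25 = -679/25)
(-1527846 + l(759))/(-1079089 + 1379195) + V(1022) = (-1527846 - 679/25)/(-1079089 + 1379195) + 0 = -38196829/25/300106 + 0 = -38196829/25*1/300106 + 0 = -38196829/7502650 + 0 = -38196829/7502650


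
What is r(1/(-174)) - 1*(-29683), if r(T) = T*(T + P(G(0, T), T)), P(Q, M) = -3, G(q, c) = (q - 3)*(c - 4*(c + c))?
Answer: 898683031/30276 ≈ 29683.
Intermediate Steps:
G(q, c) = -7*c*(-3 + q) (G(q, c) = (-3 + q)*(c - 8*c) = (-3 + q)*(-7*c) = -7*c*(-3 + q))
r(T) = T*(-3 + T) (r(T) = T*(T - 3) = T*(-3 + T))
r(1/(-174)) - 1*(-29683) = (-3 + 1/(-174))/(-174) - 1*(-29683) = -(-3 - 1/174)/174 + 29683 = -1/174*(-523/174) + 29683 = 523/30276 + 29683 = 898683031/30276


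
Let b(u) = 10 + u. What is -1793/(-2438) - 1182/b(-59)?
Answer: 2969573/119462 ≈ 24.858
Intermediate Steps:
-1793/(-2438) - 1182/b(-59) = -1793/(-2438) - 1182/(10 - 59) = -1793*(-1/2438) - 1182/(-49) = 1793/2438 - 1182*(-1/49) = 1793/2438 + 1182/49 = 2969573/119462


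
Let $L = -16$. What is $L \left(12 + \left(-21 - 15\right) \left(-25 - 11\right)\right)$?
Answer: $-20928$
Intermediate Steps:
$L \left(12 + \left(-21 - 15\right) \left(-25 - 11\right)\right) = - 16 \left(12 + \left(-21 - 15\right) \left(-25 - 11\right)\right) = - 16 \left(12 - -1296\right) = - 16 \left(12 + 1296\right) = \left(-16\right) 1308 = -20928$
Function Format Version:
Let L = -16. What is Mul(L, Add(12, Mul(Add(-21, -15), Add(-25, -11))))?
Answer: -20928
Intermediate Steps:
Mul(L, Add(12, Mul(Add(-21, -15), Add(-25, -11)))) = Mul(-16, Add(12, Mul(Add(-21, -15), Add(-25, -11)))) = Mul(-16, Add(12, Mul(-36, -36))) = Mul(-16, Add(12, 1296)) = Mul(-16, 1308) = -20928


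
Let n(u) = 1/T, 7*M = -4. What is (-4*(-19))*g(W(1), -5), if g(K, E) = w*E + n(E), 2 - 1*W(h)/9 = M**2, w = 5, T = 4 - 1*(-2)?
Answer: -5662/3 ≈ -1887.3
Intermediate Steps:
M = -4/7 (M = (1/7)*(-4) = -4/7 ≈ -0.57143)
T = 6 (T = 4 + 2 = 6)
n(u) = 1/6
W(h) = 738/49 (W(h) = 18 - 9*(-4/7)**2 = 18 - 9*16/49 = 18 - 144/49 = 738/49)
g(K, E) = 1/6 + 5*E (g(K, E) = 5*E + 1/6 = 1/6 + 5*E)
(-4*(-19))*g(W(1), -5) = (-4*(-19))*(1/6 + 5*(-5)) = 76*(1/6 - 25) = 76*(-149/6) = -5662/3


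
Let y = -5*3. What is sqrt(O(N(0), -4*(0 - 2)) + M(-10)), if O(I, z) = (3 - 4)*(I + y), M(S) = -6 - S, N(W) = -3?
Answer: sqrt(22) ≈ 4.6904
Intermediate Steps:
y = -15
O(I, z) = 15 - I (O(I, z) = (3 - 4)*(I - 15) = -(-15 + I) = 15 - I)
sqrt(O(N(0), -4*(0 - 2)) + M(-10)) = sqrt((15 - 1*(-3)) + (-6 - 1*(-10))) = sqrt((15 + 3) + (-6 + 10)) = sqrt(18 + 4) = sqrt(22)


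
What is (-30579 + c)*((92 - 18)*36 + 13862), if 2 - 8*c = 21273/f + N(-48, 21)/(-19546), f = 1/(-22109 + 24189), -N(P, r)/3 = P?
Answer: -1796479112516797/19546 ≈ -9.1910e+10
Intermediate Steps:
N(P, r) = -3*P
f = 1/2080 ≈ 0.00048077
c = -216217060351/39092 (c = ¼ - (21273/(1/2080) - 3*(-48)/(-19546))/8 = ¼ - (21273*2080 + 144*(-1/19546))/8 = ¼ - (44247840 - 72/9773)/8 = ¼ - ⅛*432434140248/9773 = ¼ - 54054267531/9773 = -216217060351/39092 ≈ -5.5310e+6)
(-30579 + c)*((92 - 18)*36 + 13862) = (-30579 - 216217060351/39092)*((92 - 18)*36 + 13862) = -217412454619*(74*36 + 13862)/39092 = -217412454619*(2664 + 13862)/39092 = -217412454619/39092*16526 = -1796479112516797/19546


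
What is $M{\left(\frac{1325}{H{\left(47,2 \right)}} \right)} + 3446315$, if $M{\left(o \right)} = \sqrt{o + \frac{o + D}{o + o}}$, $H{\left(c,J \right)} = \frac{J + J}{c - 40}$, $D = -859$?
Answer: $3446315 + \frac{\sqrt{31919839413}}{3710} \approx 3.4464 \cdot 10^{6}$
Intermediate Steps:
$H{\left(c,J \right)} = \frac{2 J}{-40 + c}$
$M{\left(o \right)} = \sqrt{o + \frac{-859 + o}{2 o}}$ ($M{\left(o \right)} = \sqrt{o + \frac{o - 859}{o + o}} = \sqrt{o + \frac{-859 + o}{2 o}}$)
$M{\left(\frac{1325}{H{\left(47,2 \right)}} \right)} + 3446315 = \frac{\sqrt{2 - \frac{1718}{1325 \frac{1}{2 \cdot 2 \frac{1}{-40 + 47}}} + 4 \frac{1325}{2 \cdot 2 \frac{1}{-40 + 47}}}}{2} + 3446315 = \frac{\sqrt{2 - \frac{1718}{1325 \frac{1}{2 \cdot 2 \cdot \frac{1}{7}}} + 4 \frac{1325}{2 \cdot 2 \cdot \frac{1}{7}}}}{2} + 3446315 = \frac{\sqrt{2 - \frac{1718}{1325 \frac{1}{\frac{4}{7}}} + 4 \frac{1325}{\frac{4}{7}}}}{2} + 3446315 = \frac{\sqrt{2 - \frac{1718}{1325 \cdot \frac{7}{4}} + 4 \cdot 1325 \cdot \frac{7}{4}}}{2} + 3446315 = \frac{\sqrt{2 - \frac{1718}{\frac{9275}{4}} + 4 \cdot \frac{9275}{4}}}{2} + 3446315 = \frac{\sqrt{2 - \frac{6872}{9275} + 9275}}{2} + 3446315 = \frac{\sqrt{\frac{86037303}{9275}}}{2} + 3446315 = \frac{\frac{1}{1855} \sqrt{31919839413}}{2} + 3446315 = \frac{\sqrt{31919839413}}{3710} + 3446315 = 3446315 + \frac{\sqrt{31919839413}}{3710}$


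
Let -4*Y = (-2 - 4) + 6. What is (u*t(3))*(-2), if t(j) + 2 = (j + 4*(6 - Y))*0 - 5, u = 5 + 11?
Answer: 224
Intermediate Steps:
Y = 0 (Y = -((-2 - 4) + 6)/4 = -(-6 + 6)/4 = -¼*0 = 0)
u = 16
t(j) = -7 (t(j) = -2 + ((j + 4*(6 - 1*0))*0 - 5) = -2 + ((j + 4*(6 + 0))*0 - 5) = -2 + ((j + 4*6)*0 - 5) = -2 + ((j + 24)*0 - 5) = -2 + ((24 + j)*0 - 5) = -2 + (0 - 5) = -2 - 5 = -7)
(u*t(3))*(-2) = (16*(-7))*(-2) = -112*(-2) = 224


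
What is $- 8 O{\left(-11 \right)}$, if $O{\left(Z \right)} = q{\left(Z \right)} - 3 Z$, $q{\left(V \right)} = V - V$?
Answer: $-264$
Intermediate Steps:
$q{\left(V \right)} = 0$
$O{\left(Z \right)} = - 3 Z$ ($O{\left(Z \right)} = 0 - 3 Z = - 3 Z$)
$- 8 O{\left(-11 \right)} = - 8 \left(\left(-3\right) \left(-11\right)\right) = \left(-8\right) 33 = -264$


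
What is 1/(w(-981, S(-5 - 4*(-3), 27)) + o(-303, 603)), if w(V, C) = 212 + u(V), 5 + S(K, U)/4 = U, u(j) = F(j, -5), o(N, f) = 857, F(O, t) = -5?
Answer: 1/1064 ≈ 0.00093985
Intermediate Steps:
u(j) = -5
S(K, U) = -20 + 4*U
w(V, C) = 207 (w(V, C) = 212 - 5 = 207)
1/(w(-981, S(-5 - 4*(-3), 27)) + o(-303, 603)) = 1/(207 + 857) = 1/1064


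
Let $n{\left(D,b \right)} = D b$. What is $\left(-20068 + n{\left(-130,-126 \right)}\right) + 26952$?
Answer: $23264$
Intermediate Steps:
$\left(-20068 + n{\left(-130,-126 \right)}\right) + 26952 = \left(-20068 - -16380\right) + 26952 = \left(-20068 + 16380\right) + 26952 = -3688 + 26952 = 23264$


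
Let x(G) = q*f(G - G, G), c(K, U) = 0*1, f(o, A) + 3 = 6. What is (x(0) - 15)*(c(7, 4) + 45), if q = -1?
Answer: -810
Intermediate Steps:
f(o, A) = 3 (f(o, A) = -3 + 6 = 3)
c(K, U) = 0
x(G) = -3 (x(G) = -1*3 = -3)
(x(0) - 15)*(c(7, 4) + 45) = (-3 - 15)*(0 + 45) = -18*45 = -810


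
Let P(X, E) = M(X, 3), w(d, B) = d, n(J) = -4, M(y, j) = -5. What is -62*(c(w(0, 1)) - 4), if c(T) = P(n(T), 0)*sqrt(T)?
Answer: 248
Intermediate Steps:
P(X, E) = -5
c(T) = -5*sqrt(T)
-62*(c(w(0, 1)) - 4) = -62*(-5*sqrt(0) - 4) = -62*(-5*0 - 4) = -62*(0 - 4) = -62*(-4) = 248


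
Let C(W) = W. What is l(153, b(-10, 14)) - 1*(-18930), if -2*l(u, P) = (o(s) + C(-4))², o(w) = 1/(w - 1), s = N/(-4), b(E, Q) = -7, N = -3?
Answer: 18898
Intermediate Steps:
s = ¾ (s = -3/(-4) = -3*(-¼) = ¾ ≈ 0.75000)
o(w) = 1/(-1 + w)
l(u, P) = -32 (l(u, P) = -(1/(-1 + ¾) - 4)²/2 = -(1/(-¼) - 4)²/2 = -(-4 - 4)²/2 = -½*(-8)² = -½*64 = -32)
l(153, b(-10, 14)) - 1*(-18930) = -32 - 1*(-18930) = -32 + 18930 = 18898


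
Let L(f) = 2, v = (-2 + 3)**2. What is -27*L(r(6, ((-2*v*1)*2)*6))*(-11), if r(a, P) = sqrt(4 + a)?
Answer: 594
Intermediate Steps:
v = 1 (v = 1**2 = 1)
-27*L(r(6, ((-2*v*1)*2)*6))*(-11) = -27*2*(-11) = -54*(-11) = 594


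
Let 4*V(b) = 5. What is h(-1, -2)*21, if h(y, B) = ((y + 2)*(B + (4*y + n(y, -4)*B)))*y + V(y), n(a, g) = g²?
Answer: 3297/4 ≈ 824.25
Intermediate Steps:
V(b) = 5/4 (V(b) = (¼)*5 = 5/4)
h(y, B) = 5/4 + y*(2 + y)*(4*y + 17*B) (h(y, B) = ((y + 2)*(B + (4*y + (-4)²*B)))*y + 5/4 = ((2 + y)*(B + (4*y + 16*B)))*y + 5/4 = ((2 + y)*(4*y + 17*B))*y + 5/4 = y*(2 + y)*(4*y + 17*B) + 5/4 = 5/4 + y*(2 + y)*(4*y + 17*B))
h(-1, -2)*21 = (5/4 + 4*(-1)³ + 8*(-1)² + 17*(-2)*(-1)² + 34*(-2)*(-1))*21 = (5/4 + 4*(-1) + 8*1 + 17*(-2)*1 + 68)*21 = (5/4 - 4 + 8 - 34 + 68)*21 = (157/4)*21 = 3297/4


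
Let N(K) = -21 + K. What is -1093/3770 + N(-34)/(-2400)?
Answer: -48317/180960 ≈ -0.26700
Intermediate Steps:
-1093/3770 + N(-34)/(-2400) = -1093/3770 + (-21 - 34)/(-2400) = -1093*1/3770 - 55*(-1/2400) = -1093/3770 + 11/480 = -48317/180960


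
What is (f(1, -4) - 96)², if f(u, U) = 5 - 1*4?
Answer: 9025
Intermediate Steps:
f(u, U) = 1 (f(u, U) = 5 - 4 = 1)
(f(1, -4) - 96)² = (1 - 96)² = (-95)² = 9025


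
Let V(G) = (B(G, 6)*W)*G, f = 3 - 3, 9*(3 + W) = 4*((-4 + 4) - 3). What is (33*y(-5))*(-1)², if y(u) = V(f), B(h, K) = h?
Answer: 0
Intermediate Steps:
W = -13/3 (W = -3 + (4*((-4 + 4) - 3))/9 = -3 + (4*(0 - 3))/9 = -3 + (4*(-3))/9 = -3 + (⅑)*(-12) = -3 - 4/3 = -13/3 ≈ -4.3333)
f = 0
V(G) = -13*G²/3 (V(G) = (G*(-13/3))*G = (-13*G/3)*G = -13*G²/3)
y(u) = 0 (y(u) = -13/3*0² = -13/3*0 = 0)
(33*y(-5))*(-1)² = (33*0)*(-1)² = 0*1 = 0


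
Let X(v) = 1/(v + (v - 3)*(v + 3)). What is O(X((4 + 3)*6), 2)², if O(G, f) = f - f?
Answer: 0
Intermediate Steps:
X(v) = 1/(v + (-3 + v)*(3 + v))
O(G, f) = 0
O(X((4 + 3)*6), 2)² = 0² = 0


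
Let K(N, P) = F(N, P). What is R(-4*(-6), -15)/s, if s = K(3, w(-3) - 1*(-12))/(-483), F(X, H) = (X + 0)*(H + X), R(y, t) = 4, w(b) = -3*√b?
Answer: -115/3 - 23*I*√3/3 ≈ -38.333 - 13.279*I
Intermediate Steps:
F(X, H) = X*(H + X)
K(N, P) = N*(N + P) (K(N, P) = N*(P + N) = N*(N + P))
s = -15/161 + 3*I*√3/161 (s = (3*(3 + (-3*I*√3 - 1*(-12))))/(-483) = (3*(3 + (-3*I*√3 + 12)))*(-1/483) = (3*(3 + (12 - 3*I*√3)))*(-1/483) = (3*(15 - 3*I*√3))*(-1/483) = (45 - 9*I*√3)*(-1/483) = -15/161 + 3*I*√3/161 ≈ -0.093168 + 0.032274*I)
R(-4*(-6), -15)/s = 4/(-15/161 + 3*I*√3/161)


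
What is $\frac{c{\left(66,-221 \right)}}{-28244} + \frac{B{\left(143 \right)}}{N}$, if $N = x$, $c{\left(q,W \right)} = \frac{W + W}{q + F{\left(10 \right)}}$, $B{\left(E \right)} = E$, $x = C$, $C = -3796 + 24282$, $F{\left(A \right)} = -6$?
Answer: $\frac{62847083}{8679098760} \approx 0.0072412$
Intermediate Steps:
$C = 20486$
$x = 20486$
$c{\left(q,W \right)} = \frac{2 W}{-6 + q}$ ($c{\left(q,W \right)} = \frac{W + W}{q - 6} = \frac{2 W}{-6 + q}$)
$N = 20486$
$\frac{c{\left(66,-221 \right)}}{-28244} + \frac{B{\left(143 \right)}}{N} = \frac{2 \left(-221\right) \frac{1}{-6 + 66}}{-28244} + \frac{143}{20486} = 2 \left(-221\right) \frac{1}{60} \left(- \frac{1}{28244}\right) + 143 \cdot \frac{1}{20486} = 2 \left(-221\right) \frac{1}{60} \left(- \frac{1}{28244}\right) + \frac{143}{20486} = \left(- \frac{221}{30}\right) \left(- \frac{1}{28244}\right) + \frac{143}{20486} = \frac{221}{847320} + \frac{143}{20486} = \frac{62847083}{8679098760}$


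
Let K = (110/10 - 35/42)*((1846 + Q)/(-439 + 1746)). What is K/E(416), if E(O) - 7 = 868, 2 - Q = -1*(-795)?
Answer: 21411/2287250 ≈ 0.0093610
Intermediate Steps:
Q = -793 (Q = 2 - (-1)*(-795) = 2 - 1*795 = 2 - 795 = -793)
K = 21411/2614 (K = (110/10 - 35/42)*((1846 - 793)/(-439 + 1746)) = (110*(1/10) - 35*1/42)*(1053/1307) = (11 - 5/6)*(1053*(1/1307)) = (61/6)*(1053/1307) = 21411/2614 ≈ 8.1909)
E(O) = 875 (E(O) = 7 + 868 = 875)
K/E(416) = (21411/2614)/875 = (21411/2614)*(1/875) = 21411/2287250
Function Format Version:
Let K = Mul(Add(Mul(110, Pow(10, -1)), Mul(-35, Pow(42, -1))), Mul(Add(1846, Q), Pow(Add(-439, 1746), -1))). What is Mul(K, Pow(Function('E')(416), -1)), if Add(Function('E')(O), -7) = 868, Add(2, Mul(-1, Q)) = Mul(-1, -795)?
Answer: Rational(21411, 2287250) ≈ 0.0093610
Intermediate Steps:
Q = -793 (Q = Add(2, Mul(-1, Mul(-1, -795))) = Add(2, Mul(-1, 795)) = Add(2, -795) = -793)
K = Rational(21411, 2614) (K = Mul(Add(Mul(110, Pow(10, -1)), Mul(-35, Pow(42, -1))), Mul(Add(1846, -793), Pow(Add(-439, 1746), -1))) = Mul(Add(Mul(110, Rational(1, 10)), Mul(-35, Rational(1, 42))), Mul(1053, Pow(1307, -1))) = Mul(Add(11, Rational(-5, 6)), Mul(1053, Rational(1, 1307))) = Mul(Rational(61, 6), Rational(1053, 1307)) = Rational(21411, 2614) ≈ 8.1909)
Function('E')(O) = 875 (Function('E')(O) = Add(7, 868) = 875)
Mul(K, Pow(Function('E')(416), -1)) = Mul(Rational(21411, 2614), Pow(875, -1)) = Mul(Rational(21411, 2614), Rational(1, 875)) = Rational(21411, 2287250)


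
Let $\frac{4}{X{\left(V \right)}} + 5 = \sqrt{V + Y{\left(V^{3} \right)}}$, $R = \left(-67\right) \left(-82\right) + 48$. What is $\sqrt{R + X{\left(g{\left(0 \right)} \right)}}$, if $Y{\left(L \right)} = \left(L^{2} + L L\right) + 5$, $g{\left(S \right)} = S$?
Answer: $\frac{\sqrt{27706 - 5542 \sqrt{5}}}{\sqrt{5 - \sqrt{5}}} \approx 74.435$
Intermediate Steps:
$Y{\left(L \right)} = 5 + 2 L^{2}$ ($Y{\left(L \right)} = \left(L^{2} + L^{2}\right) + 5 = 2 L^{2} + 5 = 5 + 2 L^{2}$)
$R = 5542$ ($R = 5494 + 48 = 5542$)
$X{\left(V \right)} = \frac{4}{-5 + \sqrt{5 + V + 2 V^{6}}}$ ($X{\left(V \right)} = \frac{4}{-5 + \sqrt{V + \left(5 + 2 \left(V^{3}\right)^{2}\right)}} = \frac{4}{-5 + \sqrt{V + \left(5 + 2 V^{6}\right)}} = \frac{4}{-5 + \sqrt{5 + V + 2 V^{6}}}$)
$\sqrt{R + X{\left(g{\left(0 \right)} \right)}} = \sqrt{5542 + \frac{4}{-5 + \sqrt{5 + 0 + 2 \cdot 0^{6}}}} = \sqrt{5542 + \frac{4}{-5 + \sqrt{5 + 0 + 2 \cdot 0}}} = \sqrt{5542 + \frac{4}{-5 + \sqrt{5 + 0 + 0}}} = \sqrt{5542 + \frac{4}{-5 + \sqrt{5}}}$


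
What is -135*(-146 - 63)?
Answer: 28215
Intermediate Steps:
-135*(-146 - 63) = -135*(-209) = 28215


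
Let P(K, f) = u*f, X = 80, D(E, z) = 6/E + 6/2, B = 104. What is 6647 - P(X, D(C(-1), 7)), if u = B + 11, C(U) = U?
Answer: 6992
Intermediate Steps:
D(E, z) = 3 + 6/E (D(E, z) = 6/E + 6*(½) = 6/E + 3 = 3 + 6/E)
u = 115 (u = 104 + 11 = 115)
P(K, f) = 115*f
6647 - P(X, D(C(-1), 7)) = 6647 - 115*(3 + 6/(-1)) = 6647 - 115*(3 + 6*(-1)) = 6647 - 115*(3 - 6) = 6647 - 115*(-3) = 6647 - 1*(-345) = 6647 + 345 = 6992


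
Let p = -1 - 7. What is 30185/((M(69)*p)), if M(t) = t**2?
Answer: -30185/38088 ≈ -0.79251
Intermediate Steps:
p = -8
30185/((M(69)*p)) = 30185/((69**2*(-8))) = 30185/((4761*(-8))) = 30185/(-38088) = 30185*(-1/38088) = -30185/38088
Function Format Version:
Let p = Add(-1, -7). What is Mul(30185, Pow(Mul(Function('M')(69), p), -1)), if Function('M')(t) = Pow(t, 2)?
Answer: Rational(-30185, 38088) ≈ -0.79251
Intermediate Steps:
p = -8
Mul(30185, Pow(Mul(Function('M')(69), p), -1)) = Mul(30185, Pow(Mul(Pow(69, 2), -8), -1)) = Mul(30185, Pow(Mul(4761, -8), -1)) = Mul(30185, Pow(-38088, -1)) = Mul(30185, Rational(-1, 38088)) = Rational(-30185, 38088)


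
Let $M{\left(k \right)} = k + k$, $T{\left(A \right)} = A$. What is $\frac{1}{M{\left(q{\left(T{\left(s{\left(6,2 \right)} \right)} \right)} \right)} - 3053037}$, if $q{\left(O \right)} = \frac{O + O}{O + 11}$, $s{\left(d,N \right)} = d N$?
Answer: $- \frac{23}{70219803} \approx -3.2754 \cdot 10^{-7}$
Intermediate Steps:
$s{\left(d,N \right)} = N d$
$q{\left(O \right)} = \frac{2 O}{11 + O}$
$M{\left(k \right)} = 2 k$
$\frac{1}{M{\left(q{\left(T{\left(s{\left(6,2 \right)} \right)} \right)} \right)} - 3053037} = \frac{1}{2 \frac{2 \cdot 2 \cdot 6}{11 + 2 \cdot 6} - 3053037} = \frac{1}{2 \cdot 2 \cdot 12 \frac{1}{11 + 12} - 3053037} = \frac{1}{2 \cdot 2 \cdot 12 \cdot \frac{1}{23} - 3053037} = \frac{1}{2 \cdot \frac{24}{23} - 3053037} = \frac{1}{\frac{48}{23} - 3053037} = \frac{1}{- \frac{70219803}{23}} = - \frac{23}{70219803}$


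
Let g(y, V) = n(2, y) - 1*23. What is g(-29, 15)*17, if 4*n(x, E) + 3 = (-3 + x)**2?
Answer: -799/2 ≈ -399.50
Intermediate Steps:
n(x, E) = -3/4 + (-3 + x)**2/4
g(y, V) = -47/2 (g(y, V) = (-3/4 + (-3 + 2)**2/4) - 1*23 = (-3/4 + (1/4)*(-1)**2) - 23 = (-3/4 + (1/4)*1) - 23 = (-3/4 + 1/4) - 23 = -1/2 - 23 = -47/2)
g(-29, 15)*17 = -47/2*17 = -799/2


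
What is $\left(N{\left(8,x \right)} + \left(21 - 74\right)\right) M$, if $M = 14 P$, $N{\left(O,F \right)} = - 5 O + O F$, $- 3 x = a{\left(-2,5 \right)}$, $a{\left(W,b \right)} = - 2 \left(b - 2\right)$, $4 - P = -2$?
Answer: $-6468$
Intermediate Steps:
$P = 6$ ($P = 4 - -2 = 4 + 2 = 6$)
$a{\left(W,b \right)} = 4 - 2 b$ ($a{\left(W,b \right)} = - 2 \left(-2 + b\right) = 4 - 2 b$)
$x = 2$ ($x = - \frac{4 - 10}{3} = \left(- \frac{1}{3}\right) \left(-6\right) = 2$)
$N{\left(O,F \right)} = - 5 O + F O$
$M = 84$ ($M = 14 \cdot 6 = 84$)
$\left(N{\left(8,x \right)} + \left(21 - 74\right)\right) M = \left(8 \left(-5 + 2\right) + \left(21 - 74\right)\right) 84 = \left(8 \left(-3\right) + \left(21 - 74\right)\right) 84 = \left(-24 - 53\right) 84 = \left(-77\right) 84 = -6468$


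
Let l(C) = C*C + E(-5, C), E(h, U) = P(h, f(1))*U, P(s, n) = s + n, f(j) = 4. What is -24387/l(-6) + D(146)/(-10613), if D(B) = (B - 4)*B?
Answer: -86563325/148582 ≈ -582.60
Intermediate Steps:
P(s, n) = n + s
E(h, U) = U*(4 + h) (E(h, U) = (4 + h)*U = U*(4 + h))
D(B) = B*(-4 + B) (D(B) = (-4 + B)*B = B*(-4 + B))
l(C) = C² - C (l(C) = C*C + C*(4 - 5) = C² + C*(-1) = C² - C)
-24387/l(-6) + D(146)/(-10613) = -24387*(-1/(6*(-1 - 6))) + (146*(-4 + 146))/(-10613) = -24387/((-6*(-7))) + (146*142)*(-1/10613) = -24387/42 + 20732*(-1/10613) = -24387*1/42 - 20732/10613 = -8129/14 - 20732/10613 = -86563325/148582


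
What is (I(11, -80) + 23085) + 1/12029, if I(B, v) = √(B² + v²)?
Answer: 277689466/12029 + √6521 ≈ 23166.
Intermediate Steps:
(I(11, -80) + 23085) + 1/12029 = (√(11² + (-80)²) + 23085) + 1/12029 = (√(121 + 6400) + 23085) + 1/12029 = (√6521 + 23085) + 1/12029 = (23085 + √6521) + 1/12029 = 277689466/12029 + √6521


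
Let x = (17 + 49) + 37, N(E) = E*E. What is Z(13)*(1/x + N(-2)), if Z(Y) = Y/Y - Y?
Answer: -4956/103 ≈ -48.117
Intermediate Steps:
N(E) = E²
Z(Y) = 1 - Y
x = 103 (x = 66 + 37 = 103)
Z(13)*(1/x + N(-2)) = (1 - 1*13)*(1/103 + (-2)²) = (1 - 13)*(1/103 + 4) = -12*413/103 = -4956/103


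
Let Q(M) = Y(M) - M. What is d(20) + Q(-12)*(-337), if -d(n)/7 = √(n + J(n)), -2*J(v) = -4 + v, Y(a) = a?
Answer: -14*√3 ≈ -24.249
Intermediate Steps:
J(v) = 2 - v/2 (J(v) = -(-4 + v)/2 = 2 - v/2)
d(n) = -7*√(2 + n/2) (d(n) = -7*√(n + (2 - n/2)) = -7*√(2 + n/2))
Q(M) = 0 (Q(M) = M - M = 0)
d(20) + Q(-12)*(-337) = -7*√(8 + 2*20)/2 + 0*(-337) = -7*√(8 + 40)/2 + 0 = -14*√3 + 0 = -14*√3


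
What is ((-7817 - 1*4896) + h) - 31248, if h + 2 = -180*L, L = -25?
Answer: -39463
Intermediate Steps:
h = 4498 (h = -2 - 180*(-25) = -2 + 4500 = 4498)
((-7817 - 1*4896) + h) - 31248 = ((-7817 - 1*4896) + 4498) - 31248 = ((-7817 - 4896) + 4498) - 31248 = (-12713 + 4498) - 31248 = -8215 - 31248 = -39463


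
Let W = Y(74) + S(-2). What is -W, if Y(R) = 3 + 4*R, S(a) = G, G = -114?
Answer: -185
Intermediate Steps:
S(a) = -114
W = 185 (W = (3 + 4*74) - 114 = (3 + 296) - 114 = 299 - 114 = 185)
-W = -1*185 = -185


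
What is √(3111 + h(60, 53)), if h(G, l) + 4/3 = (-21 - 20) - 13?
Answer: √27501/3 ≈ 55.278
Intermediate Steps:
h(G, l) = -166/3 (h(G, l) = -4/3 + ((-21 - 20) - 13) = -4/3 + (-41 - 13) = -4/3 - 54 = -166/3)
√(3111 + h(60, 53)) = √(3111 - 166/3) = √(9167/3) = √27501/3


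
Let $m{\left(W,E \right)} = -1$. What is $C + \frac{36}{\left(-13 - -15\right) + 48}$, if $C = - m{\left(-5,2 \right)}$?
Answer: $\frac{43}{25} \approx 1.72$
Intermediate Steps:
$C = 1$ ($C = \left(-1\right) \left(-1\right) = 1$)
$C + \frac{36}{\left(-13 - -15\right) + 48} = 1 + \frac{36}{\left(-13 - -15\right) + 48} = 1 + \frac{36}{\left(-13 + 15\right) + 48} = 1 + \frac{36}{2 + 48} = 1 + \frac{36}{50} = 1 + 36 \cdot \frac{1}{50} = 1 + \frac{18}{25} = \frac{43}{25}$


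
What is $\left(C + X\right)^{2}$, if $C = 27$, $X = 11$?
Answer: $1444$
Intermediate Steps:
$\left(C + X\right)^{2} = \left(27 + 11\right)^{2} = 38^{2} = 1444$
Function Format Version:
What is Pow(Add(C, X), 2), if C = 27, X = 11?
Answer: 1444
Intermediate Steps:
Pow(Add(C, X), 2) = Pow(Add(27, 11), 2) = Pow(38, 2) = 1444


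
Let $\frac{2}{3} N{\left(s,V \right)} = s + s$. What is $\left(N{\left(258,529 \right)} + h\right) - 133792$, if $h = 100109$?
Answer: $-32909$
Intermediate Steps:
$N{\left(s,V \right)} = 3 s$ ($N{\left(s,V \right)} = \frac{3 \left(s + s\right)}{2} = \frac{3 \cdot 2 s}{2} = 3 s$)
$\left(N{\left(258,529 \right)} + h\right) - 133792 = \left(3 \cdot 258 + 100109\right) - 133792 = \left(774 + 100109\right) - 133792 = 100883 - 133792 = -32909$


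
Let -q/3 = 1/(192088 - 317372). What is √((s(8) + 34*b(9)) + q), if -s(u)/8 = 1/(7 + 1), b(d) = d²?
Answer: √10802827605455/62642 ≈ 52.469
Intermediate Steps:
s(u) = -1 (s(u) = -8/(7 + 1) = -8/8 = -8*⅛ = -1)
q = 3/125284 (q = -3/(192088 - 317372) = -3/(-125284) = -3*(-1/125284) = 3/125284 ≈ 2.3946e-5)
√((s(8) + 34*b(9)) + q) = √((-1 + 34*9²) + 3/125284) = √((-1 + 34*81) + 3/125284) = √((-1 + 2754) + 3/125284) = √(2753 + 3/125284) = √(344906855/125284) = √10802827605455/62642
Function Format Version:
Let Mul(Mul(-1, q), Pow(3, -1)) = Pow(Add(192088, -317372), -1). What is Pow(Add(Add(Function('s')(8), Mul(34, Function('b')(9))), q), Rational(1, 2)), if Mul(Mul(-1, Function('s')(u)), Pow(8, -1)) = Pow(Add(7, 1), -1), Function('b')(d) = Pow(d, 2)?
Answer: Mul(Rational(1, 62642), Pow(10802827605455, Rational(1, 2))) ≈ 52.469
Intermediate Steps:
Function('s')(u) = -1 (Function('s')(u) = Mul(-8, Pow(Add(7, 1), -1)) = Mul(-8, Pow(8, -1)) = Mul(-8, Rational(1, 8)) = -1)
q = Rational(3, 125284) (q = Mul(-3, Pow(Add(192088, -317372), -1)) = Mul(-3, Pow(-125284, -1)) = Mul(-3, Rational(-1, 125284)) = Rational(3, 125284) ≈ 2.3946e-5)
Pow(Add(Add(Function('s')(8), Mul(34, Function('b')(9))), q), Rational(1, 2)) = Pow(Add(Add(-1, Mul(34, Pow(9, 2))), Rational(3, 125284)), Rational(1, 2)) = Pow(Add(Add(-1, Mul(34, 81)), Rational(3, 125284)), Rational(1, 2)) = Pow(Add(Add(-1, 2754), Rational(3, 125284)), Rational(1, 2)) = Pow(Add(2753, Rational(3, 125284)), Rational(1, 2)) = Pow(Rational(344906855, 125284), Rational(1, 2)) = Mul(Rational(1, 62642), Pow(10802827605455, Rational(1, 2)))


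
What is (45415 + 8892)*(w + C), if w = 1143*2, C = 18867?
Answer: 1148755971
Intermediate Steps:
w = 2286
(45415 + 8892)*(w + C) = (45415 + 8892)*(2286 + 18867) = 54307*21153 = 1148755971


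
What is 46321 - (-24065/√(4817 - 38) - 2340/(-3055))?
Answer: 2177051/47 + 24065*√59/531 ≈ 46668.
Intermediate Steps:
46321 - (-24065/√(4817 - 38) - 2340/(-3055)) = 46321 - (-24065*√59/531 - 2340*(-1/3055)) = 46321 - (-24065*√59/531 + 36/47) = 46321 - (36/47 - 24065*√59/531) = 46321 + (-36/47 + 24065*√59/531) = 2177051/47 + 24065*√59/531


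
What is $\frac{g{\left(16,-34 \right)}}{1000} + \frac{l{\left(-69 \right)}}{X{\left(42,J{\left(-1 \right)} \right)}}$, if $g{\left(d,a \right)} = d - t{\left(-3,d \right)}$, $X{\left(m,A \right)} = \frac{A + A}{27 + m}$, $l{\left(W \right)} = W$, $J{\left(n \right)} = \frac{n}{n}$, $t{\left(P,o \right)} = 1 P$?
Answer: $- \frac{2380481}{1000} \approx -2380.5$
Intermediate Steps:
$t{\left(P,o \right)} = P$
$J{\left(n \right)} = 1$
$X{\left(m,A \right)} = \frac{2 A}{27 + m}$
$g{\left(d,a \right)} = 3 + d$ ($g{\left(d,a \right)} = d - -3 = d + 3 = 3 + d$)
$\frac{g{\left(16,-34 \right)}}{1000} + \frac{l{\left(-69 \right)}}{X{\left(42,J{\left(-1 \right)} \right)}} = \frac{3 + 16}{1000} - \frac{69}{2 \cdot 1 \frac{1}{27 + 42}} = 19 \cdot \frac{1}{1000} - \frac{69}{2 \cdot 1 \cdot \frac{1}{69}} = \frac{19}{1000} - \frac{69}{2 \cdot 1 \cdot \frac{1}{69}} = \frac{19}{1000} - \frac{69}{\frac{2}{69}} = \frac{19}{1000} - \frac{4761}{2} = - \frac{2380481}{1000}$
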